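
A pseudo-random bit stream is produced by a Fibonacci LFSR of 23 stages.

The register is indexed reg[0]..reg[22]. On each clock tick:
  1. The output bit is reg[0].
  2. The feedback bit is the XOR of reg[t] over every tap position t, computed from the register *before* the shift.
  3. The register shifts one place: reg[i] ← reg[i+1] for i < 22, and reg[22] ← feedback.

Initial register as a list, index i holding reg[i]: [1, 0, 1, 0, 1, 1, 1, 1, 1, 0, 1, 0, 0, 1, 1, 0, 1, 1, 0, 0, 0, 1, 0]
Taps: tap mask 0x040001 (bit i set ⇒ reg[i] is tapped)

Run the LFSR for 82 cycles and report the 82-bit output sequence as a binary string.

tick  register→output (feedback)
  0  10101111101001101100010→1 (1)
  1  01011111010011011000101→0 (0)
  2  10111110100110110001010→1 (1)
  3  01111101001101100010101→0 (1)
  4  11111010011011000101011→1 (1)
  5  11110100110110001010111→1 (0)
  6  11101001101100010101110→1 (1)
  7  11010011011000101011101→1 (0)
  8  10100110110001010111010→1 (0)
  9  01001101100010101110100→0 (1)
 10  10011011000101011101001→1 (1)
 11  00110110001010111010011→0 (1)
 12  01101100010101110100111→0 (0)
 13  11011000101011101001110→1 (1)
 14  10110001010111010011101→1 (0)
 15  01100010101110100111010→0 (1)
 16  11000101011101001110101→1 (0)
 17  10001010111010011101010→1 (1)
 18  00010101110100111010101→0 (1)
 19  00101011101001110101011→0 (0)
 20  01010111010011101010110→0 (1)
 21  10101110100111010101101→1 (1)
 22  01011101001110101011011→0 (1)
 23  10111010011101010110111→1 (0)
 24  01110100111010101101110→0 (0)
 25  11101001110101011011100→1 (0)
 26  11010011101010110111000→1 (0)
 27  10100111010101101110000→1 (0)
 28  01001110101011011100000→0 (0)
 29  10011101010110111000000→1 (1)
 30  00111010101101110000001→0 (0)
 31  01110101011011100000010→0 (0)
 32  11101010110111000000100→1 (1)
 33  11010101101110000001001→1 (1)
 34  10101011011100000010011→1 (0)
 35  01010110111000000100110→0 (0)
 36  10101101110000001001100→1 (1)
 37  01011011100000010011001→0 (1)
 38  10110111000000100110011→1 (0)
 39  01101110000001001100110→0 (0)
 40  11011100000010011001100→1 (1)
 41  10111000000100110011001→1 (0)
 42  01110000001001100110010→0 (1)
 43  11100000010011001100101→1 (1)
 44  11000000100110011001011→1 (1)
 45  10000001001100110010111→1 (0)
 46  00000010011001100101110→0 (0)
 47  00000100110011001011100→0 (1)
 48  00001001100110010111001→0 (1)
 49  00010011001100101110011→0 (1)
 50  00100110011001011100111→0 (0)
 51  01001100110010111001110→0 (0)
 52  10011001100101110011100→1 (0)
 53  00110011001011100111000→0 (1)
 54  01100110010111001110001→0 (1)
 55  11001100101110011100011→1 (1)
 56  10011001011100111000111→1 (1)
 57  00110010111001110001111→0 (0)
 58  01100101110011100011110→0 (1)
 59  11001011100111000111101→1 (0)
 60  10010111001110001111010→1 (0)
 61  00101110011100011110100→0 (1)
 62  01011100111000111101001→0 (0)
 63  10111001110001111010010→1 (0)
 64  01110011100011110100100→0 (0)
 65  11100111000111101001000→1 (1)
 66  11001110001111010010001→1 (0)
 67  10011100011110100100010→1 (1)
 68  00111000111101001000101→0 (0)
 69  01110001111010010001010→0 (0)
 70  11100011110100100010100→1 (0)
 71  11000111101001000101000→1 (1)
 72  10001111010010001010001→1 (0)
 73  00011110100100010100010→0 (0)
 74  00111101001000101000100→0 (0)
 75  01111010010001010001000→0 (0)
 76  11110100100010100010000→1 (0)
 77  11101001000101000100000→1 (1)
 78  11010010001010001000001→1 (1)
 79  10100100010100010000011→1 (1)
 80  01001000101000100000111→0 (0)
 81  10010001010001000001110→1 (1)

1010111110100110110001010111010011101010110111000000100110011001011100111000111101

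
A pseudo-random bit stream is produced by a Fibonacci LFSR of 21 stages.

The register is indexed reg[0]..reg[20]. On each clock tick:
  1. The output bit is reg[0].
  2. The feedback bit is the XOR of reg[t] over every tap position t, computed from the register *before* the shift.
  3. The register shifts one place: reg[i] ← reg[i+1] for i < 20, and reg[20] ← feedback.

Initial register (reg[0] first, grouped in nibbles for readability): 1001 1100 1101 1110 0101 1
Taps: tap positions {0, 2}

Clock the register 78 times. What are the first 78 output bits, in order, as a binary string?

k : reg_k → out_k, fb_k
0: 100111001101111001011 → 1, fb=1
1: 001110011011110010111 → 0, fb=1
2: 011100110111100101111 → 0, fb=1
3: 111001101111001011111 → 1, fb=0
4: 110011011110010111110 → 1, fb=1
5: 100110111100101111101 → 1, fb=1
6: 001101111001011111011 → 0, fb=1
7: 011011110010111110111 → 0, fb=1
8: 110111100101111101111 → 1, fb=1
9: 101111001011111011111 → 1, fb=0
10: 011110010111110111110 → 0, fb=1
11: 111100101111101111101 → 1, fb=0
12: 111001011111011111010 → 1, fb=0
13: 110010111110111110100 → 1, fb=1
14: 100101111101111101001 → 1, fb=1
15: 001011111011111010011 → 0, fb=1
16: 010111110111110100111 → 0, fb=0
17: 101111101111101001110 → 1, fb=0
18: 011111011111010011100 → 0, fb=1
19: 111110111110100111001 → 1, fb=0
20: 111101111101001110010 → 1, fb=0
21: 111011111010011100100 → 1, fb=0
22: 110111110100111001000 → 1, fb=1
23: 101111101001110010001 → 1, fb=0
24: 011111010011100100010 → 0, fb=1
25: 111110100111001000101 → 1, fb=0
26: 111101001110010001010 → 1, fb=0
27: 111010011100100010100 → 1, fb=0
28: 110100111001000101000 → 1, fb=1
29: 101001110010001010001 → 1, fb=0
30: 010011100100010100010 → 0, fb=0
31: 100111001000101000100 → 1, fb=1
32: 001110010001010001001 → 0, fb=1
33: 011100100010100010011 → 0, fb=1
34: 111001000101000100111 → 1, fb=0
35: 110010001010001001110 → 1, fb=1
36: 100100010100010011101 → 1, fb=1
37: 001000101000100111011 → 0, fb=1
38: 010001010001001110111 → 0, fb=0
39: 100010100010011101110 → 1, fb=1
40: 000101000100111011101 → 0, fb=0
41: 001010001001110111010 → 0, fb=1
42: 010100010011101110101 → 0, fb=0
43: 101000100111011101010 → 1, fb=0
44: 010001001110111010100 → 0, fb=0
45: 100010011101110101000 → 1, fb=1
46: 000100111011101010001 → 0, fb=0
47: 001001110111010100010 → 0, fb=1
48: 010011101110101000101 → 0, fb=0
49: 100111011101010001010 → 1, fb=1
50: 001110111010100010101 → 0, fb=1
51: 011101110101000101011 → 0, fb=1
52: 111011101010001010111 → 1, fb=0
53: 110111010100010101110 → 1, fb=1
54: 101110101000101011101 → 1, fb=0
55: 011101010001010111010 → 0, fb=1
56: 111010100010101110101 → 1, fb=0
57: 110101000101011101010 → 1, fb=1
58: 101010001010111010101 → 1, fb=0
59: 010100010101110101010 → 0, fb=0
60: 101000101011101010100 → 1, fb=0
61: 010001010111010101000 → 0, fb=0
62: 100010101110101010000 → 1, fb=1
63: 000101011101010100001 → 0, fb=0
64: 001010111010101000010 → 0, fb=1
65: 010101110101010000101 → 0, fb=0
66: 101011101010100001010 → 1, fb=0
67: 010111010101000010100 → 0, fb=0
68: 101110101010000101000 → 1, fb=0
69: 011101010100001010000 → 0, fb=1
70: 111010101000010100001 → 1, fb=0
71: 110101010000101000010 → 1, fb=1
72: 101010100001010000101 → 1, fb=0
73: 010101000010100001010 → 0, fb=0
74: 101010000101000010100 → 1, fb=0
75: 010100001010000101000 → 0, fb=0
76: 101000010100001010000 → 1, fb=0
77: 010000101000010100000 → 0, fb=0

100111001101111001011111011111010011100100010100010011101110101000101011101010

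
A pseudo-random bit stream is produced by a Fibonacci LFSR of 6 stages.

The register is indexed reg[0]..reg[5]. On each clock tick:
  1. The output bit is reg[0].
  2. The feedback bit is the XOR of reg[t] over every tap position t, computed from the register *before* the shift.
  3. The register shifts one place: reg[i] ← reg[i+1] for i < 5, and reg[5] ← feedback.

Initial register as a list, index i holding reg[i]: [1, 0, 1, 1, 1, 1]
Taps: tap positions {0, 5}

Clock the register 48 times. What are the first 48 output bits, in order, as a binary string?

step | reg (before) | out | fb
   0 | 101111 | 1 | 0
   1 | 011110 | 0 | 0
   2 | 111100 | 1 | 1
   3 | 111001 | 1 | 0
   4 | 110010 | 1 | 1
   5 | 100101 | 1 | 0
   6 | 001010 | 0 | 0
   7 | 010100 | 0 | 0
   8 | 101000 | 1 | 1
   9 | 010001 | 0 | 1
  10 | 100011 | 1 | 0
  11 | 000110 | 0 | 0
  12 | 001100 | 0 | 0
  13 | 011000 | 0 | 0
  14 | 110000 | 1 | 1
  15 | 100001 | 1 | 0
  16 | 000010 | 0 | 0
  17 | 000100 | 0 | 0
  18 | 001000 | 0 | 0
  19 | 010000 | 0 | 0
  20 | 100000 | 1 | 1
  21 | 000001 | 0 | 1
  22 | 000011 | 0 | 1
  23 | 000111 | 0 | 1
  24 | 001111 | 0 | 1
  25 | 011111 | 0 | 1
  26 | 111111 | 1 | 0
  27 | 111110 | 1 | 1
  28 | 111101 | 1 | 0
  29 | 111010 | 1 | 1
  30 | 110101 | 1 | 0
  31 | 101010 | 1 | 1
  32 | 010101 | 0 | 1
  33 | 101011 | 1 | 0
  34 | 010110 | 0 | 0
  35 | 101100 | 1 | 1
  36 | 011001 | 0 | 1
  37 | 110011 | 1 | 0
  38 | 100110 | 1 | 1
  39 | 001101 | 0 | 1
  40 | 011011 | 0 | 1
  41 | 110111 | 1 | 0
  42 | 101110 | 1 | 1
  43 | 011101 | 0 | 1
  44 | 111011 | 1 | 0
  45 | 110110 | 1 | 1
  46 | 101101 | 1 | 0
  47 | 011010 | 0 | 0

101111001010001100001000001111110101011001101110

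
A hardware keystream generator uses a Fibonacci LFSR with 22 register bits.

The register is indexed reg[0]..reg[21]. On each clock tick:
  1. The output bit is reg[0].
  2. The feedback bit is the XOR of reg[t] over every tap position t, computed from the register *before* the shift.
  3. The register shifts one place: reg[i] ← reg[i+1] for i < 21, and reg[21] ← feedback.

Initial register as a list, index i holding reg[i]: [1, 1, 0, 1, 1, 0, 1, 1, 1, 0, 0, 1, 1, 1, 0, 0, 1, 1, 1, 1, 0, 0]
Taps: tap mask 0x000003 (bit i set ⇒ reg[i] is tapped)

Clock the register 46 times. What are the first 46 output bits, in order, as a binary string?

k : reg_k → out_k, fb_k
0: 1101101110011100111100 → 1, fb=0
1: 1011011100111001111000 → 1, fb=1
2: 0110111001110011110001 → 0, fb=1
3: 1101110011100111100011 → 1, fb=0
4: 1011100111001111000110 → 1, fb=1
5: 0111001110011110001101 → 0, fb=1
6: 1110011100111100011011 → 1, fb=0
7: 1100111001111000110110 → 1, fb=0
8: 1001110011110001101100 → 1, fb=1
9: 0011100111100011011001 → 0, fb=0
10: 0111001111000110110010 → 0, fb=1
11: 1110011110001101100101 → 1, fb=0
12: 1100111100011011001010 → 1, fb=0
13: 1001111000110110010100 → 1, fb=1
14: 0011110001101100101001 → 0, fb=0
15: 0111100011011001010010 → 0, fb=1
16: 1111000110110010100101 → 1, fb=0
17: 1110001101100101001010 → 1, fb=0
18: 1100011011001010010100 → 1, fb=0
19: 1000110110010100101000 → 1, fb=1
20: 0001101100101001010001 → 0, fb=0
21: 0011011001010010100010 → 0, fb=0
22: 0110110010100101000100 → 0, fb=1
23: 1101100101001010001001 → 1, fb=0
24: 1011001010010100010010 → 1, fb=1
25: 0110010100101000100101 → 0, fb=1
26: 1100101001010001001011 → 1, fb=0
27: 1001010010100010010110 → 1, fb=1
28: 0010100101000100101101 → 0, fb=0
29: 0101001010001001011010 → 0, fb=1
30: 1010010100010010110101 → 1, fb=1
31: 0100101000100101101011 → 0, fb=1
32: 1001010001001011010111 → 1, fb=1
33: 0010100010010110101111 → 0, fb=0
34: 0101000100101101011110 → 0, fb=1
35: 1010001001011010111101 → 1, fb=1
36: 0100010010110101111011 → 0, fb=1
37: 1000100101101011110111 → 1, fb=1
38: 0001001011010111101111 → 0, fb=0
39: 0010010110101111011110 → 0, fb=0
40: 0100101101011110111100 → 0, fb=1
41: 1001011010111101111001 → 1, fb=1
42: 0010110101111011110011 → 0, fb=0
43: 0101101011110111100110 → 0, fb=1
44: 1011010111101111001101 → 1, fb=1
45: 0110101111011110011011 → 0, fb=1

1101101110011100111100011011001010010100010010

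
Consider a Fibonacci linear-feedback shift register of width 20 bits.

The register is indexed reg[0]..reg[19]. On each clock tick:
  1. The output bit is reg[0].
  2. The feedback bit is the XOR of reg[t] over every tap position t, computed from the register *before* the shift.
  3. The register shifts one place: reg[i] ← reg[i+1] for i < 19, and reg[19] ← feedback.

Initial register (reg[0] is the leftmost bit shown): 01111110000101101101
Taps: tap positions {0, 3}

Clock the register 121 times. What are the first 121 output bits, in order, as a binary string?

step | reg (before) | out | fb
   0 | 01111110000101101101 | 0 | 1
   1 | 11111100001011011011 | 1 | 0
   2 | 11111000010110110110 | 1 | 0
   3 | 11110000101101101100 | 1 | 0
   4 | 11100001011011011000 | 1 | 1
   5 | 11000010110110110001 | 1 | 1
   6 | 10000101101101100011 | 1 | 1
   7 | 00001011011011000111 | 0 | 0
   8 | 00010110110110001110 | 0 | 1
   9 | 00101101101100011101 | 0 | 0
  10 | 01011011011000111010 | 0 | 1
  11 | 10110110110001110101 | 1 | 0
  12 | 01101101100011101010 | 0 | 0
  13 | 11011011000111010100 | 1 | 0
  14 | 10110110001110101000 | 1 | 0
  15 | 01101100011101010000 | 0 | 0
  16 | 11011000111010100000 | 1 | 0
  17 | 10110001110101000000 | 1 | 0
  18 | 01100011101010000000 | 0 | 0
  19 | 11000111010100000000 | 1 | 1
  20 | 10001110101000000001 | 1 | 1
  21 | 00011101010000000011 | 0 | 1
  22 | 00111010100000000111 | 0 | 1
  23 | 01110101000000001111 | 0 | 1
  24 | 11101010000000011111 | 1 | 1
  25 | 11010100000000111111 | 1 | 0
  26 | 10101000000001111110 | 1 | 1
  27 | 01010000000011111101 | 0 | 1
  28 | 10100000000111111011 | 1 | 1
  29 | 01000000001111110111 | 0 | 0
  30 | 10000000011111101110 | 1 | 1
  31 | 00000000111111011101 | 0 | 0
  32 | 00000001111110111010 | 0 | 0
  33 | 00000011111101110100 | 0 | 0
  34 | 00000111111011101000 | 0 | 0
  35 | 00001111110111010000 | 0 | 0
  36 | 00011111101110100000 | 0 | 1
  37 | 00111111011101000001 | 0 | 1
  38 | 01111110111010000011 | 0 | 1
  39 | 11111101110100000111 | 1 | 0
  40 | 11111011101000001110 | 1 | 0
  41 | 11110111010000011100 | 1 | 0
  42 | 11101110100000111000 | 1 | 1
  43 | 11011101000001110001 | 1 | 0
  44 | 10111010000011100010 | 1 | 0
  45 | 01110100000111000100 | 0 | 1
  46 | 11101000001110001001 | 1 | 1
  47 | 11010000011100010011 | 1 | 0
  48 | 10100000111000100110 | 1 | 1
  49 | 01000001110001001101 | 0 | 0
  50 | 10000011100010011010 | 1 | 1
  51 | 00000111000100110101 | 0 | 0
  52 | 00001110001001101010 | 0 | 0
  53 | 00011100010011010100 | 0 | 1
  54 | 00111000100110101001 | 0 | 1
  55 | 01110001001101010011 | 0 | 1
  56 | 11100010011010100111 | 1 | 1
  57 | 11000100110101001111 | 1 | 1
  58 | 10001001101010011111 | 1 | 1
  59 | 00010011010100111111 | 0 | 1
  60 | 00100110101001111111 | 0 | 0
  61 | 01001101010011111110 | 0 | 0
  62 | 10011010100111111100 | 1 | 0
  63 | 00110101001111111000 | 0 | 1
  64 | 01101010011111110001 | 0 | 0
  65 | 11010100111111100010 | 1 | 0
  66 | 10101001111111000100 | 1 | 1
  67 | 01010011111110001001 | 0 | 1
  68 | 10100111111100010011 | 1 | 1
  69 | 01001111111000100111 | 0 | 0
  70 | 10011111110001001110 | 1 | 0
  71 | 00111111100010011100 | 0 | 1
  72 | 01111111000100111001 | 0 | 1
  73 | 11111110001001110011 | 1 | 0
  74 | 11111100010011100110 | 1 | 0
  75 | 11111000100111001100 | 1 | 0
  76 | 11110001001110011000 | 1 | 0
  77 | 11100010011100110000 | 1 | 1
  78 | 11000100111001100001 | 1 | 1
  79 | 10001001110011000011 | 1 | 1
  80 | 00010011100110000111 | 0 | 1
  81 | 00100111001100001111 | 0 | 0
  82 | 01001110011000011110 | 0 | 0
  83 | 10011100110000111100 | 1 | 0
  84 | 00111001100001111000 | 0 | 1
  85 | 01110011000011110001 | 0 | 1
  86 | 11100110000111100011 | 1 | 1
  87 | 11001100001111000111 | 1 | 1
  88 | 10011000011110001111 | 1 | 0
  89 | 00110000111100011110 | 0 | 1
  90 | 01100001111000111101 | 0 | 0
  91 | 11000011110001111010 | 1 | 1
  92 | 10000111100011110101 | 1 | 1
  93 | 00001111000111101011 | 0 | 0
  94 | 00011110001111010110 | 0 | 1
  95 | 00111100011110101101 | 0 | 1
  96 | 01111000111101011011 | 0 | 1
  97 | 11110001111010110111 | 1 | 0
  98 | 11100011110101101110 | 1 | 1
  99 | 11000111101011011101 | 1 | 1
 100 | 10001111010110111011 | 1 | 1
 101 | 00011110101101110111 | 0 | 1
 102 | 00111101011011101111 | 0 | 1
 103 | 01111010110111011111 | 0 | 1
 104 | 11110101101110111111 | 1 | 0
 105 | 11101011011101111110 | 1 | 1
 106 | 11010110111011111101 | 1 | 0
 107 | 10101101110111111010 | 1 | 1
 108 | 01011011101111110101 | 0 | 1
 109 | 10110111011111101011 | 1 | 0
 110 | 01101110111111010110 | 0 | 0
 111 | 11011101111110101100 | 1 | 0
 112 | 10111011111101011000 | 1 | 0
 113 | 01110111111010110000 | 0 | 1
 114 | 11101111110101100001 | 1 | 1
 115 | 11011111101011000011 | 1 | 0
 116 | 10111111010110000110 | 1 | 0
 117 | 01111110101100001100 | 0 | 1
 118 | 11111101011000011001 | 1 | 0
 119 | 11111010110000110010 | 1 | 0
 120 | 11110101100001100100 | 1 | 0

0111111000010110110110001110101000000001111110111010000011100010011010100111111100010011100110000111100011110101101110111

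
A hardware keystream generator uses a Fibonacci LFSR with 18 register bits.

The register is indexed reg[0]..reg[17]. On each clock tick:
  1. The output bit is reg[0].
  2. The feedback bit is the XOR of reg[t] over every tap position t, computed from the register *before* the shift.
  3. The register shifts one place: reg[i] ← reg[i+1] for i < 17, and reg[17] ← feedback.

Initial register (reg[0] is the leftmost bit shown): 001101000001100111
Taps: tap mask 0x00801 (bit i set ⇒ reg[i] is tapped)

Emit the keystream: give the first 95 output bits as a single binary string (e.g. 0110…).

00110100000110011111111011111011100010001010111110111101010100010100110111001111110011001110101

tick  register→output (feedback)
  0  001101000001100111→0 (1)
  1  011010000011001111→0 (1)
  2  110100000110011111→1 (1)
  3  101000001100111111→1 (1)
  4  010000011001111111→0 (1)
  5  100000110011111111→1 (0)
  6  000001100111111110→0 (1)
  7  000011001111111101→0 (1)
  8  000110011111111011→0 (1)
  9  001100111111110111→0 (1)
 10  011001111111101111→0 (1)
 11  110011111111011111→1 (0)
 12  100111111110111110→1 (1)
 13  001111111101111101→0 (1)
 14  011111111011111011→0 (1)
 15  111111110111110111→1 (0)
 16  111111101111101110→1 (0)
 17  111111011111011100→1 (0)
 18  111110111110111000→1 (1)
 19  111101111101110001→1 (0)
 20  111011111011100010→1 (0)
 21  110111110111000100→1 (0)
 22  101111101110001000→1 (1)
 23  011111011100010001→0 (0)
 24  111110111000100010→1 (1)
 25  111101110001000101→1 (0)
 26  111011100010001010→1 (1)
 27  110111000100010101→1 (1)
 28  101110001000101011→1 (1)
 29  011100010001010111→0 (1)
 30  111000100010101111→1 (1)
 31  110001000101011111→1 (0)
 32  100010001010111110→1 (1)
 33  000100010101111101→0 (1)
 34  001000101011111011→0 (1)
 35  010001010111110111→0 (1)
 36  100010101111101111→1 (0)
 37  000101011111011110→0 (1)
 38  001010111110111101→0 (0)
 39  010101111101111010→0 (1)
 40  101011111011110101→1 (0)
 41  010111110111101010→0 (1)
 42  101111101111010101→1 (0)
 43  011111011110101010→0 (0)
 44  111110111101010100→1 (0)
 45  111101111010101000→1 (1)
 46  111011110101010001→1 (0)
 47  110111101010100010→1 (1)
 48  101111010101000101→1 (0)
 49  011110101010001010→0 (0)
 50  111101010100010100→1 (1)
 51  111010101000101001→1 (1)
 52  110101010001010011→1 (0)
 53  101010100010100110→1 (1)
 54  010101000101001101→0 (1)
 55  101010001010011011→1 (1)
 56  010100010100110111→0 (0)
 57  101000101001101110→1 (0)
 58  010001010011011100→0 (1)
 59  100010100110111001→1 (1)
 60  000101001101110011→0 (1)
 61  001010011011100111→0 (1)
 62  010100110111001111→0 (1)
 63  101001101110011111→1 (1)
 64  010011011100111111→0 (0)
 65  100110111001111110→1 (0)
 66  001101110011111100→0 (1)
 67  011011100111111001→0 (1)
 68  110111001111110011→1 (0)
 69  101110011111100110→1 (0)
 70  011100111111001100→0 (1)
 71  111001111110011001→1 (1)
 72  110011111100110011→1 (1)
 73  100111111001100111→1 (0)
 74  001111110011001110→0 (1)
 75  011111100110011101→0 (0)
 76  111111001100111010→1 (1)
 77  111110011001110101→1 (0)
 78  111100110011101010→1 (0)
 79  111001100111010100→1 (0)
 80  110011001110101000→1 (1)
 81  100110011101010001→1 (0)
 82  001100111010100010→0 (0)
 83  011001110101000100→0 (1)
 84  110011101010001001→1 (1)
 85  100111010100010011→1 (1)
 86  001110101000100111→0 (0)
 87  011101010001001110→0 (1)
 88  111010100010011101→1 (1)
 89  110101000100111011→1 (1)
 90  101010001001110111→1 (0)
 91  010100010011101110→0 (1)
 92  101000100111011101→1 (0)
 93  010001001110111010→0 (0)
 94  100010011101110100→1 (0)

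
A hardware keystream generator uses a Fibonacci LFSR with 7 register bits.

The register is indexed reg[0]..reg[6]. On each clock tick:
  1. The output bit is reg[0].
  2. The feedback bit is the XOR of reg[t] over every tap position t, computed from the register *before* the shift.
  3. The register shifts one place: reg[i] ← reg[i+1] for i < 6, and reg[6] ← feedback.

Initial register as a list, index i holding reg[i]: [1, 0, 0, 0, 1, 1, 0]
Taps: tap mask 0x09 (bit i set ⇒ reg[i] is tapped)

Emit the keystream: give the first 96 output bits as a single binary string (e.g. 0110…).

k : reg_k → out_k, fb_k
0: 1000110 → 1, fb=1
1: 0001101 → 0, fb=1
2: 0011011 → 0, fb=1
3: 0110111 → 0, fb=0
4: 1101110 → 1, fb=0
5: 1011100 → 1, fb=0
6: 0111000 → 0, fb=1
7: 1110001 → 1, fb=1
8: 1100011 → 1, fb=1
9: 1000111 → 1, fb=1
10: 0001111 → 0, fb=1
11: 0011111 → 0, fb=1
12: 0111111 → 0, fb=1
13: 1111111 → 1, fb=0
14: 1111110 → 1, fb=0
15: 1111100 → 1, fb=0
16: 1111000 → 1, fb=0
17: 1110000 → 1, fb=1
18: 1100001 → 1, fb=1
19: 1000011 → 1, fb=1
20: 0000111 → 0, fb=0
21: 0001110 → 0, fb=1
22: 0011101 → 0, fb=1
23: 0111011 → 0, fb=1
24: 1110111 → 1, fb=1
25: 1101111 → 1, fb=0
26: 1011110 → 1, fb=0
27: 0111100 → 0, fb=1
28: 1111001 → 1, fb=0
29: 1110010 → 1, fb=1
30: 1100101 → 1, fb=1
31: 1001011 → 1, fb=0
32: 0010110 → 0, fb=0
33: 0101100 → 0, fb=1
34: 1011001 → 1, fb=0
35: 0110010 → 0, fb=0
36: 1100100 → 1, fb=1
37: 1001001 → 1, fb=0
38: 0010010 → 0, fb=0
39: 0100100 → 0, fb=0
40: 1001000 → 1, fb=0
41: 0010000 → 0, fb=0
42: 0100000 → 0, fb=0
43: 1000000 → 1, fb=1
44: 0000001 → 0, fb=0
45: 0000010 → 0, fb=0
46: 0000100 → 0, fb=0
47: 0001000 → 0, fb=1
48: 0010001 → 0, fb=0
49: 0100010 → 0, fb=0
50: 1000100 → 1, fb=1
51: 0001001 → 0, fb=1
52: 0010011 → 0, fb=0
53: 0100110 → 0, fb=0
54: 1001100 → 1, fb=0
55: 0011000 → 0, fb=1
56: 0110001 → 0, fb=0
57: 1100010 → 1, fb=1
58: 1000101 → 1, fb=1
59: 0001011 → 0, fb=1
60: 0010111 → 0, fb=0
61: 0101110 → 0, fb=1
62: 1011101 → 1, fb=0
63: 0111010 → 0, fb=1
64: 1110101 → 1, fb=1
65: 1101011 → 1, fb=0
66: 1010110 → 1, fb=1
67: 0101101 → 0, fb=1
68: 1011011 → 1, fb=0
69: 0110110 → 0, fb=0
70: 1101100 → 1, fb=0
71: 1011000 → 1, fb=0
72: 0110000 → 0, fb=0
73: 1100000 → 1, fb=1
74: 1000001 → 1, fb=1
75: 0000011 → 0, fb=0
76: 0000110 → 0, fb=0
77: 0001100 → 0, fb=1
78: 0011001 → 0, fb=1
79: 0110011 → 0, fb=0
80: 1100110 → 1, fb=1
81: 1001101 → 1, fb=0
82: 0011010 → 0, fb=1
83: 0110101 → 0, fb=0
84: 1101010 → 1, fb=0
85: 1010100 → 1, fb=1
86: 0101001 → 0, fb=1
87: 1010011 → 1, fb=1
88: 0100111 → 0, fb=0
89: 1001110 → 1, fb=0
90: 0011100 → 0, fb=1
91: 0111001 → 0, fb=1
92: 1110011 → 1, fb=1
93: 1100111 → 1, fb=1
94: 1001111 → 1, fb=0
95: 0011110 → 0, fb=1

100011011100011111110000111011110010110010010000001000100110001011101011011000001100110101001110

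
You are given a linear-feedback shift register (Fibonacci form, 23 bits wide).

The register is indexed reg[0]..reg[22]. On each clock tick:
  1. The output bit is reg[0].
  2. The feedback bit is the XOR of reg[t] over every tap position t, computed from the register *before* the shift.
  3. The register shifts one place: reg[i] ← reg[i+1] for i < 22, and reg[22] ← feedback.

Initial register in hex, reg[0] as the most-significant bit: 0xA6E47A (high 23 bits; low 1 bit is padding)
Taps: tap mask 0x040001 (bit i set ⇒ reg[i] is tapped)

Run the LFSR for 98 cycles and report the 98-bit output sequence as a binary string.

tick  register→output (feedback)
  0  10100110111001000111101→1 (0)
  1  01001101110010001111010→0 (1)
  2  10011011100100011110101→1 (0)
  3  00110111001000111101010→0 (0)
  4  01101110010001111010100→0 (1)
  5  11011100100011110101001→1 (1)
  6  10111001000111101010011→1 (0)
  7  01110010001111010100110→0 (0)
  8  11100100011110101001100→1 (1)
  9  11001000111101010011001→1 (0)
 10  10010001111010100110010→1 (0)
 11  00100011110101001100100→0 (0)
 12  01000111101010011001000→0 (0)
 13  10001111010100110010000→1 (0)
 14  00011110101001100100000→0 (0)
 15  00111101010011001000000→0 (0)
 16  01111010100110010000000→0 (0)
 17  11110101001100100000000→1 (1)
 18  11101010011001000000001→1 (1)
 19  11010100110010000000011→1 (1)
 20  10101001100100000000111→1 (1)
 21  01010011001000000001111→0 (0)
 22  10100110010000000011110→1 (0)
 23  01001100100000000111100→0 (1)
 24  10011001000000001111001→1 (0)
 25  00110010000000011110010→0 (1)
 26  01100100000000111100101→0 (0)
 27  11001000000001111001010→1 (1)
 28  10010000000011110010101→1 (0)
 29  00100000000111100101010→0 (0)
 30  01000000001111001010100→0 (1)
 31  10000000011110010101001→1 (1)
 32  00000000111100101010011→0 (1)
 33  00000001111001010100111→0 (0)
 34  00000011110010101001110→0 (0)
 35  00000111100101010011100→0 (1)
 36  00001111001010100111001→0 (1)
 37  00011110010101001110011→0 (1)
 38  00111100101010011100111→0 (0)
 39  01111001010100111001110→0 (0)
 40  11110010101001110011100→1 (0)
 41  11100101010011100111000→1 (0)
 42  11001010100111001110000→1 (0)
 43  10010101001110011100000→1 (1)
 44  00101010011100111000001→0 (0)
 45  01010100111001110000010→0 (0)
 46  10101001110011100000100→1 (1)
 47  01010011100111000001001→0 (0)
 48  10100111001110000010010→1 (0)
 49  01001110011100000100100→0 (0)
 50  10011100111000001001000→1 (1)
 51  00111001110000010010001→0 (1)
 52  01110011100000100100011→0 (0)
 53  11100111000001001000110→1 (1)
 54  11001110000010010001101→1 (1)
 55  10011100000100100011011→1 (0)
 56  00111000001001000110110→0 (1)
 57  01110000010010001101101→0 (0)
 58  11100000100100011011010→1 (0)
 59  11000001001000110110100→1 (0)
 60  10000010010001101101000→1 (1)
 61  00000100100011011010001→0 (1)
 62  00001001000110110100011→0 (0)
 63  00010010001101101000110→0 (0)
 64  00100100011011010001100→0 (0)
 65  01001000110110100011000→0 (1)
 66  10010001101101000110001→1 (0)
 67  00100011011010001100010→0 (0)
 68  01000110110100011000100→0 (0)
 69  10001101101000110001000→1 (1)
 70  00011011010001100010001→0 (1)
 71  00110110100011000100011→0 (0)
 72  01101101000110001000110→0 (0)
 73  11011010001100010001100→1 (1)
 74  10110100011000100011001→1 (0)
 75  01101000110001000110010→0 (1)
 76  11010001100010001100101→1 (1)
 77  10100011000100011001011→1 (1)
 78  01000110001000110010111→0 (1)
 79  10001100010001100101111→1 (1)
 80  00011000100011001011111→0 (1)
 81  00110001000110010111111→0 (1)
 82  01100010001100101111111→0 (1)
 83  11000100011001011111111→1 (0)
 84  10001000110010111111110→1 (0)
 85  00010001100101111111100→0 (1)
 86  00100011001011111111001→0 (1)
 87  01000110010111111110011→0 (1)
 88  10001100101111111100111→1 (1)
 89  00011001011111111001111→0 (0)
 90  00110010111111110011110→0 (1)
 91  01100101111111100111101→0 (1)
 92  11001011111111001111011→1 (0)
 93  10010111111110011110110→1 (0)
 94  00101111111100111101100→0 (0)
 95  01011111111001111011000→0 (1)
 96  10111111110011110110001→1 (0)
 97  01111111100111101100010→0 (0)

10100110111001000111101010011001000000001111001010100111001110000010010001101101000110001000110010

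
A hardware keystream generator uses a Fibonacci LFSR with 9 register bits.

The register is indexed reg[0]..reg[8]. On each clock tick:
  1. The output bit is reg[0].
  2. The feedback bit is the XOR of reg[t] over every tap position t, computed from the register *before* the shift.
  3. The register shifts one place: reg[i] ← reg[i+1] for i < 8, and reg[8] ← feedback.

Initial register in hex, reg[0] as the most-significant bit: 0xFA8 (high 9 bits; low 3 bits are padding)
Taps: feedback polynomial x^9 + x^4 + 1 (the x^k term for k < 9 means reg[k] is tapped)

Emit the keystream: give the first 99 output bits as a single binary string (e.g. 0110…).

111110101010100000010100101011110010111011100000011100111010010011110101110101000100100001100111000

tick  register→output (feedback)
  0  111110101→1 (0)
  1  111101010→1 (1)
  2  111010101→1 (0)
  3  110101010→1 (1)
  4  101010101→1 (0)
  5  010101010→0 (0)
  6  101010100→1 (0)
  7  010101000→0 (0)
  8  101010000→1 (0)
  9  010100000→0 (0)
 10  101000000→1 (1)
 11  010000001→0 (0)
 12  100000010→1 (1)
 13  000000101→0 (0)
 14  000001010→0 (0)
 15  000010100→0 (1)
 16  000101001→0 (0)
 17  001010010→0 (1)
 18  010100101→0 (0)
 19  101001010→1 (1)
 20  010010101→0 (1)
 21  100101011→1 (1)
 22  001010111→0 (1)
 23  010101111→0 (0)
 24  101011110→1 (0)
 25  010111100→0 (1)
 26  101111001→1 (0)
 27  011110010→0 (1)
 28  111100101→1 (1)
 29  111001011→1 (1)
 30  110010111→1 (0)
 31  100101110→1 (1)
 32  001011101→0 (1)
 33  010111011→0 (1)
 34  101110111→1 (0)
 35  011101110→0 (0)
 36  111011100→1 (0)
 37  110111000→1 (0)
 38  101110000→1 (0)
 39  011100000→0 (0)
 40  111000000→1 (1)
 41  110000001→1 (1)
 42  100000011→1 (1)
 43  000000111→0 (0)
 44  000001110→0 (0)
 45  000011100→0 (1)
 46  000111001→0 (1)
 47  001110011→0 (1)
 48  011100111→0 (0)
 49  111001110→1 (1)
 50  110011101→1 (0)
 51  100111010→1 (0)
 52  001110100→0 (1)
 53  011101001→0 (0)
 54  111010010→1 (0)
 55  110100100→1 (1)
 56  101001001→1 (1)
 57  010010011→0 (1)
 58  100100111→1 (1)
 59  001001111→0 (0)
 60  010011110→0 (1)
 61  100111101→1 (0)
 62  001111010→0 (1)
 63  011110101→0 (1)
 64  111101011→1 (1)
 65  111010111→1 (0)
 66  110101110→1 (1)
 67  101011101→1 (0)
 68  010111010→0 (1)
 69  101110101→1 (0)
 70  011101010→0 (0)
 71  111010100→1 (0)
 72  110101000→1 (1)
 73  101010001→1 (0)
 74  010100010→0 (0)
 75  101000100→1 (1)
 76  010001001→0 (0)
 77  100010010→1 (0)
 78  000100100→0 (0)
 79  001001000→0 (0)
 80  010010000→0 (1)
 81  100100001→1 (1)
 82  001000011→0 (0)
 83  010000110→0 (0)
 84  100001100→1 (1)
 85  000011001→0 (1)
 86  000110011→0 (1)
 87  001100111→0 (0)
 88  011001110→0 (0)
 89  110011100→1 (0)
 90  100111000→1 (0)
 91  001110000→0 (1)
 92  011100001→0 (0)
 93  111000010→1 (1)
 94  110000101→1 (1)
 95  100001011→1 (1)
 96  000010111→0 (1)
 97  000101111→0 (0)
 98  001011110→0 (1)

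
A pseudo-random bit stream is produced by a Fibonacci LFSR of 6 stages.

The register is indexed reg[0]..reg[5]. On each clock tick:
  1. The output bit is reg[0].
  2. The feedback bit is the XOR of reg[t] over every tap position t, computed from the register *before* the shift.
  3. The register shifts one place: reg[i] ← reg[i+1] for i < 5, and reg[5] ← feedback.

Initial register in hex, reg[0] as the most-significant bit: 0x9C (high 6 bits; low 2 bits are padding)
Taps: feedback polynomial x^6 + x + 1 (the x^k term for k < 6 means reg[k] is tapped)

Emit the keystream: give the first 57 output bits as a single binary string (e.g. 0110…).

step | reg (before) | out | fb
   0 | 100111 | 1 | 1
   1 | 001111 | 0 | 0
   2 | 011110 | 0 | 1
   3 | 111101 | 1 | 0
   4 | 111010 | 1 | 0
   5 | 110100 | 1 | 0
   6 | 101000 | 1 | 1
   7 | 010001 | 0 | 1
   8 | 100011 | 1 | 1
   9 | 000111 | 0 | 0
  10 | 001110 | 0 | 0
  11 | 011100 | 0 | 1
  12 | 111001 | 1 | 0
  13 | 110010 | 1 | 0
  14 | 100100 | 1 | 1
  15 | 001001 | 0 | 0
  16 | 010010 | 0 | 1
  17 | 100101 | 1 | 1
  18 | 001011 | 0 | 0
  19 | 010110 | 0 | 1
  20 | 101101 | 1 | 1
  21 | 011011 | 0 | 1
  22 | 110111 | 1 | 0
  23 | 101110 | 1 | 1
  24 | 011101 | 0 | 1
  25 | 111011 | 1 | 0
  26 | 110110 | 1 | 0
  27 | 101100 | 1 | 1
  28 | 011001 | 0 | 1
  29 | 110011 | 1 | 0
  30 | 100110 | 1 | 1
  31 | 001101 | 0 | 0
  32 | 011010 | 0 | 1
  33 | 110101 | 1 | 0
  34 | 101010 | 1 | 1
  35 | 010101 | 0 | 1
  36 | 101011 | 1 | 1
  37 | 010111 | 0 | 1
  38 | 101111 | 1 | 1
  39 | 011111 | 0 | 1
  40 | 111111 | 1 | 0
  41 | 111110 | 1 | 0
  42 | 111100 | 1 | 0
  43 | 111000 | 1 | 0
  44 | 110000 | 1 | 0
  45 | 100000 | 1 | 1
  46 | 000001 | 0 | 0
  47 | 000010 | 0 | 0
  48 | 000100 | 0 | 0
  49 | 001000 | 0 | 0
  50 | 010000 | 0 | 1
  51 | 100001 | 1 | 1
  52 | 000011 | 0 | 0
  53 | 000110 | 0 | 0
  54 | 001100 | 0 | 0
  55 | 011000 | 0 | 1
  56 | 110001 | 1 | 0

100111101000111001001011011101100110101011111100000100001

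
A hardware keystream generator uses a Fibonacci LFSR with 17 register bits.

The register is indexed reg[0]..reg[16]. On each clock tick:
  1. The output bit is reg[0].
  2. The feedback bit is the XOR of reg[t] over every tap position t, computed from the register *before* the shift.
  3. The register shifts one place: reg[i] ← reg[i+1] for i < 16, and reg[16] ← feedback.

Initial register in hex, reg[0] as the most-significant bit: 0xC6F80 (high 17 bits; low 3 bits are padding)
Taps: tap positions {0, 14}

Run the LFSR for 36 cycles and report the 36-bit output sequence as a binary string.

110001101111100001101110101010010001

step | reg (before) | out | fb
   0 | 11000110111110000 | 1 | 1
   1 | 10001101111100001 | 1 | 1
   2 | 00011011111000011 | 0 | 0
   3 | 00110111110000110 | 0 | 1
   4 | 01101111100001101 | 0 | 1
   5 | 11011111000011011 | 1 | 1
   6 | 10111110000110111 | 1 | 0
   7 | 01111100001101110 | 0 | 1
   8 | 11111000011011101 | 1 | 0
   9 | 11110000110111010 | 1 | 1
  10 | 11100001101110101 | 1 | 0
  11 | 11000011011101010 | 1 | 1
  12 | 10000110111010101 | 1 | 0
  13 | 00001101110101010 | 0 | 0
  14 | 00011011101010100 | 0 | 1
  15 | 00110111010101001 | 0 | 0
  16 | 01101110101010010 | 0 | 0
  17 | 11011101010100100 | 1 | 0
  18 | 10111010101001000 | 1 | 1
  19 | 01110101010010001 | 0 | 0
  20 | 11101010100100010 | 1 | 1
  21 | 11010101001000101 | 1 | 0
  22 | 10101010010001010 | 1 | 1
  23 | 01010100100010101 | 0 | 1
  24 | 10101001000101011 | 1 | 1
  25 | 01010010001010111 | 0 | 1
  26 | 10100100010101111 | 1 | 0
  27 | 01001000101011110 | 0 | 1
  28 | 10010001010111101 | 1 | 0
  29 | 00100010101111010 | 0 | 0
  30 | 01000101011110100 | 0 | 1
  31 | 10001010111101001 | 1 | 1
  32 | 00010101111010011 | 0 | 0
  33 | 00101011110100110 | 0 | 1
  34 | 01010111101001101 | 0 | 1
  35 | 10101111010011011 | 1 | 1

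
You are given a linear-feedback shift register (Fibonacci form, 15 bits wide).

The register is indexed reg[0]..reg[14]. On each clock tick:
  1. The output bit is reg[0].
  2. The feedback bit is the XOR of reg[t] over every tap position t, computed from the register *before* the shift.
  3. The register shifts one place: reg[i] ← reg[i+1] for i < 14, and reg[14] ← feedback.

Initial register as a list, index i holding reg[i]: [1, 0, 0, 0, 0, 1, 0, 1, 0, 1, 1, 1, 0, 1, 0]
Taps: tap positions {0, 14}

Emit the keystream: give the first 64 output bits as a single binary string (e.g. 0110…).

1000010101110101111100110100110101000100111011001111000101101110

k : reg_k → out_k, fb_k
0: 100001010111010 → 1, fb=1
1: 000010101110101 → 0, fb=1
2: 000101011101011 → 0, fb=1
3: 001010111010111 → 0, fb=1
4: 010101110101111 → 0, fb=1
5: 101011101011111 → 1, fb=0
6: 010111010111110 → 0, fb=0
7: 101110101111100 → 1, fb=1
8: 011101011111001 → 0, fb=1
9: 111010111110011 → 1, fb=0
10: 110101111100110 → 1, fb=1
11: 101011111001101 → 1, fb=0
12: 010111110011010 → 0, fb=0
13: 101111100110100 → 1, fb=1
14: 011111001101001 → 0, fb=1
15: 111110011010011 → 1, fb=0
16: 111100110100110 → 1, fb=1
17: 111001101001101 → 1, fb=0
18: 110011010011010 → 1, fb=1
19: 100110100110101 → 1, fb=0
20: 001101001101010 → 0, fb=0
21: 011010011010100 → 0, fb=0
22: 110100110101000 → 1, fb=1
23: 101001101010001 → 1, fb=0
24: 010011010100010 → 0, fb=0
25: 100110101000100 → 1, fb=1
26: 001101010001001 → 0, fb=1
27: 011010100010011 → 0, fb=1
28: 110101000100111 → 1, fb=0
29: 101010001001110 → 1, fb=1
30: 010100010011101 → 0, fb=1
31: 101000100111011 → 1, fb=0
32: 010001001110110 → 0, fb=0
33: 100010011101100 → 1, fb=1
34: 000100111011001 → 0, fb=1
35: 001001110110011 → 0, fb=1
36: 010011101100111 → 0, fb=1
37: 100111011001111 → 1, fb=0
38: 001110110011110 → 0, fb=0
39: 011101100111100 → 0, fb=0
40: 111011001111000 → 1, fb=1
41: 110110011110001 → 1, fb=0
42: 101100111100010 → 1, fb=1
43: 011001111000101 → 0, fb=1
44: 110011110001011 → 1, fb=0
45: 100111100010110 → 1, fb=1
46: 001111000101101 → 0, fb=1
47: 011110001011011 → 0, fb=1
48: 111100010110111 → 1, fb=0
49: 111000101101110 → 1, fb=1
50: 110001011011101 → 1, fb=0
51: 100010110111010 → 1, fb=1
52: 000101101110101 → 0, fb=1
53: 001011011101011 → 0, fb=1
54: 010110111010111 → 0, fb=1
55: 101101110101111 → 1, fb=0
56: 011011101011110 → 0, fb=0
57: 110111010111100 → 1, fb=1
58: 101110101111001 → 1, fb=0
59: 011101011110010 → 0, fb=0
60: 111010111100100 → 1, fb=1
61: 110101111001001 → 1, fb=0
62: 101011110010010 → 1, fb=1
63: 010111100100101 → 0, fb=1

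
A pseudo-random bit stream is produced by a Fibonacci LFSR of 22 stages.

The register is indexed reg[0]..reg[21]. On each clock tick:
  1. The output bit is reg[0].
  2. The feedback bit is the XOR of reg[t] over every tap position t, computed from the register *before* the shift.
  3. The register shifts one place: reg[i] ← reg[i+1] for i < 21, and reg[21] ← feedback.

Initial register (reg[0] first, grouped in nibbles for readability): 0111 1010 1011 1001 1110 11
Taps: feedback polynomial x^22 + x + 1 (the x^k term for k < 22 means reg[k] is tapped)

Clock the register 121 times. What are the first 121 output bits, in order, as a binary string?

tick  register→output (feedback)
  0  0111101010111001111011→0 (1)
  1  1111010101110011110111→1 (0)
  2  1110101011100111101110→1 (0)
  3  1101010111001111011100→1 (0)
  4  1010101110011110111000→1 (1)
  5  0101011100111101110001→0 (1)
  6  1010111001111011100011→1 (1)
  7  0101110011110111000111→0 (1)
  8  1011100111101110001111→1 (1)
  9  0111001111011100011111→0 (1)
 10  1110011110111000111111→1 (0)
 11  1100111101110001111110→1 (0)
 12  1001111011100011111100→1 (1)
 13  0011110111000111111001→0 (0)
 14  0111101110001111110010→0 (1)
 15  1111011100011111100101→1 (0)
 16  1110111000111111001010→1 (0)
 17  1101110001111110010100→1 (0)
 18  1011100011111100101000→1 (1)
 19  0111000111111001010001→0 (1)
 20  1110001111110010100011→1 (0)
 21  1100011111100101000110→1 (0)
 22  1000111111001010001100→1 (1)
 23  0001111110010100011001→0 (0)
 24  0011111100101000110010→0 (0)
 25  0111111001010001100100→0 (1)
 26  1111110010100011001001→1 (0)
 27  1111100101000110010010→1 (0)
 28  1111001010001100100100→1 (0)
 29  1110010100011001001000→1 (0)
 30  1100101000110010010000→1 (0)
 31  1001010001100100100000→1 (1)
 32  0010100011001001000001→0 (0)
 33  0101000110010010000010→0 (1)
 34  1010001100100100000101→1 (1)
 35  0100011001001000001011→0 (1)
 36  1000110010010000010111→1 (1)
 37  0001100100100000101111→0 (0)
 38  0011001001000001011110→0 (0)
 39  0110010010000010111100→0 (1)
 40  1100100100000101111001→1 (0)
 41  1001001000001011110010→1 (1)
 42  0010010000010111100101→0 (0)
 43  0100100000101111001010→0 (1)
 44  1001000001011110010101→1 (1)
 45  0010000010111100101011→0 (0)
 46  0100000101111001010110→0 (1)
 47  1000001011110010101101→1 (1)
 48  0000010111100101011011→0 (0)
 49  0000101111001010110110→0 (0)
 50  0001011110010101101100→0 (0)
 51  0010111100101011011000→0 (0)
 52  0101111001010110110000→0 (1)
 53  1011110010101101100001→1 (1)
 54  0111100101011011000011→0 (1)
 55  1111001010110110000111→1 (0)
 56  1110010101101100001110→1 (0)
 57  1100101011011000011100→1 (0)
 58  1001010110110000111000→1 (1)
 59  0010101101100001110001→0 (0)
 60  0101011011000011100010→0 (1)
 61  1010110110000111000101→1 (1)
 62  0101101100001110001011→0 (1)
 63  1011011000011100010111→1 (1)
 64  0110110000111000101111→0 (1)
 65  1101100001110001011111→1 (0)
 66  1011000011100010111110→1 (1)
 67  0110000111000101111101→0 (1)
 68  1100001110001011111011→1 (0)
 69  1000011100010111110110→1 (1)
 70  0000111000101111101101→0 (0)
 71  0001110001011111011010→0 (0)
 72  0011100010111110110100→0 (0)
 73  0111000101111101101000→0 (1)
 74  1110001011111011010001→1 (0)
 75  1100010111110110100010→1 (0)
 76  1000101111101101000100→1 (1)
 77  0001011111011010001001→0 (0)
 78  0010111110110100010010→0 (0)
 79  0101111101101000100100→0 (1)
 80  1011111011010001001001→1 (1)
 81  0111110110100010010011→0 (1)
 82  1111101101000100100111→1 (0)
 83  1111011010001001001110→1 (0)
 84  1110110100010010011100→1 (0)
 85  1101101000100100111000→1 (0)
 86  1011010001001001110000→1 (1)
 87  0110100010010011100001→0 (1)
 88  1101000100100111000011→1 (0)
 89  1010001001001110000110→1 (1)
 90  0100010010011100001101→0 (1)
 91  1000100100111000011011→1 (1)
 92  0001001001110000110111→0 (0)
 93  0010010011100001101110→0 (0)
 94  0100100111000011011100→0 (1)
 95  1001001110000110111001→1 (1)
 96  0010011100001101110011→0 (0)
 97  0100111000011011100110→0 (1)
 98  1001110000110111001101→1 (1)
 99  0011100001101110011011→0 (0)
100  0111000011011100110110→0 (1)
101  1110000110111001101101→1 (0)
102  1100001101110011011010→1 (0)
103  1000011011100110110100→1 (1)
104  0000110111001101101001→0 (0)
105  0001101110011011010010→0 (0)
106  0011011100110110100100→0 (0)
107  0110111001101101001000→0 (1)
108  1101110011011010010001→1 (0)
109  1011100110110100100010→1 (1)
110  0111001101101001000101→0 (1)
111  1110011011010010001011→1 (0)
112  1100110110100100010110→1 (0)
113  1001101101001000101100→1 (1)
114  0011011010010001011001→0 (0)
115  0110110100100010110010→0 (1)
116  1101101001000101100101→1 (0)
117  1011010010001011001010→1 (1)
118  0110100100010110010101→0 (1)
119  1101001000101100101011→1 (0)
120  1010010001011001010110→1 (1)

0111101010111001111011100011111100101000110010010000010111100101011011000011100010111110110100010010011100001101110011011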